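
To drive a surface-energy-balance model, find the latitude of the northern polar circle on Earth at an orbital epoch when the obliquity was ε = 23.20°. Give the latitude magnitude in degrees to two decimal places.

66.80°

The polar circle is the lowest latitude that experiences at least one full rotation of continuous daylight at the northern-summer solstice; it lies at |φ| = 90° − ε = 90° − 23.20° = 66.80°.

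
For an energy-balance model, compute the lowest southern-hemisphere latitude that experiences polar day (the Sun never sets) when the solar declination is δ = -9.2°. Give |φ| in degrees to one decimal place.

Polar day requires cos H₀ = −tan φ tan δ ≤ −1, i.e. tan φ tan δ ≥ 1.
The boundary is |tan φ| · |tan δ| = 1, so |φ| = 90° − |δ| = 90° − 9.2° = 80.8° in the southern hemisphere.

|φ| = 80.8°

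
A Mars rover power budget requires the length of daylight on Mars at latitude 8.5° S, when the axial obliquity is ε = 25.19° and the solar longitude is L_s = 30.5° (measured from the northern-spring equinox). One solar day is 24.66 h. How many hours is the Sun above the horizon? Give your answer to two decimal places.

12.07 h

Solar declination: sin δ = sin ε · sin L_s = sin 25.19° × sin 30.5° = 0.21602, so δ = +12.475°.
cos h₀ = −tan ϕ · tan δ = −tan(-8.5°) × tan(+12.475°) = 0.0331, so h₀ = 1.5377 rad = 88.11°.
Daylight = 2h₀/(2π) × 24.66 h = (1.5377/π) × 24.66 = 12.07 h.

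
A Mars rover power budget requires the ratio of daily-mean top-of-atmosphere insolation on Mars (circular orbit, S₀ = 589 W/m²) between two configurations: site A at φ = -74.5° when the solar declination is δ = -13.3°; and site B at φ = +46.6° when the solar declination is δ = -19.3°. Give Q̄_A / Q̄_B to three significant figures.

Q̄_A / Q̄_B ≈ 2.25

— Configuration A (φ=-74.5°):
cos H₀ = −tan(-74.5°) tan(-13.300°) = -0.8524, H₀ = 2.5913 rad.
Bracket: H₀ sin φ sin δ + cos φ cos δ sin H₀ = 2.5913×-0.96363×-0.23005 + 0.26724×0.97318×0.52290 = 0.574447 + 0.135992 = 0.710439.
Q̄ = (S₀/π) × [bracket] = (589/π) × 0.710439 = 133.20 W/m².
— Configuration B (φ=+46.6°):
cos H₀ = −tan(+46.6°) tan(-19.300°) = 0.3703, H₀ = 1.1914 rad.
Bracket: H₀ sin φ sin δ + cos φ cos δ sin H₀ = 1.1914×0.72657×-0.33051 + 0.68709×0.94380×0.92890 = -0.286101 + 0.602369 = 0.316268.
Q̄ = (S₀/π) × [bracket] = (589/π) × 0.316268 = 59.295 W/m².
Ratio Q̄_A / Q̄_B = 133.20 / 59.295 = 2.246.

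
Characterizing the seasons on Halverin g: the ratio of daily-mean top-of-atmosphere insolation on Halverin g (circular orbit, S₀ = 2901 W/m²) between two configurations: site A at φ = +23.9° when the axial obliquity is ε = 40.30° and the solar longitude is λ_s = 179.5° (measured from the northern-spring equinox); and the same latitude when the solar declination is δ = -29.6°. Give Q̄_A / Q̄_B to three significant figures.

— Configuration A (φ=+23.9°):
Solar declination: sin δ = sin ε · sin λ_s = sin 40.30° × sin 179.5° = 0.00564, so δ = +0.323°.
cos H₀ = −tan(+23.9°) tan(+0.323°) = -0.0025, H₀ = 1.5733 rad.
Bracket: H₀ sin φ sin δ + cos φ cos δ sin H₀ = 1.5733×0.40514×0.00564 + 0.91425×0.99998×1.00000 = 0.003595 + 0.914232 = 0.917827.
Q̄ = (S₀/π) × [bracket] = (2901/π) × 0.917827 = 847.54 W/m².
— Configuration B (φ=+23.9°):
cos H₀ = −tan(+23.9°) tan(-29.600°) = 0.2517, H₀ = 1.3163 rad.
Bracket: H₀ sin φ sin δ + cos φ cos δ sin H₀ = 1.3163×0.40514×-0.49394 + 0.91425×0.86949×0.96780 = -0.263411 + 0.769334 = 0.505923.
Q̄ = (S₀/π) × [bracket] = (2901/π) × 0.505923 = 467.18 W/m².
Ratio Q̄_A / Q̄_B = 847.54 / 467.18 = 1.814.

Q̄_A / Q̄_B ≈ 1.81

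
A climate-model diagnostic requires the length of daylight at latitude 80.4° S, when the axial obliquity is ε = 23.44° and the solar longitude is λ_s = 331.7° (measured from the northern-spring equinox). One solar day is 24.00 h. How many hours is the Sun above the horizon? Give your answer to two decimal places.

24.00 h

Solar declination: sin δ = sin ε · sin λ_s = sin 23.44° × sin 331.7° = -0.18859, so δ = -10.870°.
Sunrise equation: cos H₀ = −tan φ · tan δ = -1.1354 ≤ −1, so the Sun never sets (polar day) and H₀ = π.
Daylight = 2H₀/(2π) × 24.00 h = (3.1416/π) × 24.00 = 24.00 h.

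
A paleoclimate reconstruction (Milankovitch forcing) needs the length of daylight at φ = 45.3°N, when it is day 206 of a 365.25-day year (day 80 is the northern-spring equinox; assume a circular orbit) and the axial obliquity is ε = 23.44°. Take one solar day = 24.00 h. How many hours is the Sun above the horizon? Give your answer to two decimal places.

Solar longitude: λ_s = 360° × (206 − 80)/365.25 = 124.189°.
sin δ = sin 23.44° × sin 124.189° = 0.32905, so δ = +19.211°.
cos H₀ = −tan φ · tan δ = −tan(+45.3°) × tan(+19.211°) = -0.3521, so H₀ = 1.9306 rad = 110.62°.
Daylight = 2H₀/(2π) × 24.00 h = (1.9306/π) × 24.00 = 14.75 h.

14.75 h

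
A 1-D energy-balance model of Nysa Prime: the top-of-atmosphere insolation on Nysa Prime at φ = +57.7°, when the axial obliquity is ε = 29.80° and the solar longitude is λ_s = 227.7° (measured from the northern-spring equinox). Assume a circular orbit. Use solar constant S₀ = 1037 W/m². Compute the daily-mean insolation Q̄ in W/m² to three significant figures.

Solar declination: sin δ = sin ε · sin λ_s = sin 29.80° × sin 227.7° = -0.36758, so δ = -21.566°.
cos H₀ = −tan(+57.7°) tan(-21.566°) = 0.6252, H₀ = 0.8954 rad.
Bracket: H₀ sin φ sin δ + cos φ cos δ sin H₀ = 0.8954×0.84526×-0.36758 + 0.53435×0.92999×0.78045 = -0.278201 + 0.387837 = 0.109636.
Q̄ = (S₀/π) × [bracket] = (1037/π) × 0.109636 = 36.19 W/m².

Q̄ ≈ 36.2 W/m²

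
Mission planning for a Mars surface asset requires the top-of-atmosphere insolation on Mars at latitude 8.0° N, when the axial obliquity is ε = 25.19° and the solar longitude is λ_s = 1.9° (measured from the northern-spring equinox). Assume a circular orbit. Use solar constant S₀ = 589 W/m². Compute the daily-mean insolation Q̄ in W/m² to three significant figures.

Q̄ ≈ 186 W/m²

Solar declination: sin δ = sin ε · sin λ_s = sin 25.19° × sin 1.9° = 0.01411, so δ = +0.809°.
cos H₀ = −tan(+8.0°) tan(+0.809°) = -0.0020, H₀ = 1.5728 rad.
Bracket: H₀ sin φ sin δ + cos φ cos δ sin H₀ = 1.5728×0.13917×0.01411 + 0.99027×0.99990×1.00000 = 0.003088 + 0.990171 = 0.993259.
Q̄ = (S₀/π) × [bracket] = (589/π) × 0.993259 = 186.2 W/m².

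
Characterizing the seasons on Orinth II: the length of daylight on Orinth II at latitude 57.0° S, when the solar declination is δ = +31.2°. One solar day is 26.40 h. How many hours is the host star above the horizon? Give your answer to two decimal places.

3.10 h

cos H₀ = −tan φ · tan δ = −tan(-57.0°) × tan(+31.200°) = 0.9326, so H₀ = 0.3693 rad = 21.16°.
Daylight = 2H₀/(2π) × 26.40 h = (0.3693/π) × 26.40 = 3.10 h.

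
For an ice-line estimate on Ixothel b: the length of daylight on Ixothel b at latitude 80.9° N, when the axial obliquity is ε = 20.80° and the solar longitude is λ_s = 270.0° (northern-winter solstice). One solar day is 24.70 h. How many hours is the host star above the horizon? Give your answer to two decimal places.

Solar declination: sin δ = sin ε · sin λ_s = sin 20.80° × sin 270.0° = -0.35511, so δ = -20.800°.
cos H₀ = −tan φ · tan δ = 2.3716 ≥ 1, so the host star never rises (polar night) and H₀ = 0.
Daylight = 2H₀/(2π) × 24.70 h = (0.0000/π) × 24.70 = 0.00 h.

0.00 h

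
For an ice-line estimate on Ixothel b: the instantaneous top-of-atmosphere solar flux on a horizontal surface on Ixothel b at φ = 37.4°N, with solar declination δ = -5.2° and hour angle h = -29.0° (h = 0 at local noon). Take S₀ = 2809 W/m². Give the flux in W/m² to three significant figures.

1.79e+03 W/m²

cos θ_z = sin φ sin δ + cos φ cos δ cos h = -0.055048 + 0.691951 = 0.636903.
Flux = S₀ · cos θ_z = 2809 × 0.636903 = 1789 W/m².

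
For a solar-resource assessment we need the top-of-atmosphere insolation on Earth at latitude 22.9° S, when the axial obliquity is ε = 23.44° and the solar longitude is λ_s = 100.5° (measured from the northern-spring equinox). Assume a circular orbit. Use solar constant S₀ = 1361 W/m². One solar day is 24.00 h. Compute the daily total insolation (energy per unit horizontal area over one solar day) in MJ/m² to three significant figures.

Solar declination: sin δ = sin ε · sin λ_s = sin 23.44° × sin 100.5° = 0.39113, so δ = +23.025°.
cos H₀ = −tan(-22.9°) tan(+23.025°) = 0.1795, H₀ = 1.3903 rad.
Bracket: H₀ sin φ sin δ + cos φ cos δ sin H₀ = 1.3903×-0.38912×0.39113 + 0.92119×0.92034×0.98375 = -0.211599 + 0.834031 = 0.622432.
Q̄ = (S₀/π) × [bracket] = (1361/π) × 0.622432 = 269.65 W/m².
Daily total = Q̄ × 24.00 h × 3600 s/h = 269.65 × 24.00 × 3600 / 10⁶ = 23.30 MJ/m².

23.3 MJ/m²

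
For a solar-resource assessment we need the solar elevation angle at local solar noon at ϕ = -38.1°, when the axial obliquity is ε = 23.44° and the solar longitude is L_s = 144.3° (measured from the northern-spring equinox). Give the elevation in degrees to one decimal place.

38.5°

Solar declination: sin δ = sin ε · sin L_s = sin 23.44° × sin 144.3° = 0.23213, so δ = +13.422°.
At local noon the hour angle is zero, so the zenith angle equals |ϕ − δ| = |-38.1° − (+13.422°)| = 51.522°.
Elevation = 90° − 51.522° = 38.5°.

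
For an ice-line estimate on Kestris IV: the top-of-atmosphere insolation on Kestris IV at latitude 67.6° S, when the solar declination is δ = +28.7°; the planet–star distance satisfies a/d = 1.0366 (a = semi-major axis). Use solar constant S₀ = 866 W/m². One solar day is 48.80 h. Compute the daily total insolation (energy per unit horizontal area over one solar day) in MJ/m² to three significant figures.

0.00 MJ/m²

cos H₀ = −tan(-67.6°) tan(+28.700°) = 1.3283 ≥ 1 ⇒ polar night, H₀ = 0 and Q̄ = 0.
Inverse-square distance factor (a/d)² = 1.0366² = 1.074540.
Daily total = Q̄ × 48.80 h × 3600 s/h = 0.00 MJ/m².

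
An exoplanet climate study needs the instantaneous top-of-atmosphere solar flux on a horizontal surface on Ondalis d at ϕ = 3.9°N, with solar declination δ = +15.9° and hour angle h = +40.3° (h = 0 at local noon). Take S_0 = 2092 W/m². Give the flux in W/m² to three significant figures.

cos θ_z = sin ϕ sin δ + cos ϕ cos δ cos h = 0.018633 + 0.731791 = 0.750424.
Flux = S_0 · cos θ_z = 2092 × 0.750424 = 1570 W/m².

1.57e+03 W/m²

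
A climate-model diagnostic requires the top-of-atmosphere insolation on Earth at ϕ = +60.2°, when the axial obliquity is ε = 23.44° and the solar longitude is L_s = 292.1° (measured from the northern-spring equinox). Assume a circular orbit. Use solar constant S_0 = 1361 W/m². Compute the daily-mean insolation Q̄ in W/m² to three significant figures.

Solar declination: sin δ = sin ε · sin L_s = sin 23.44° × sin 292.1° = -0.36856, so δ = -21.627°.
cos h₀ = −tan(+60.2°) tan(-21.627°) = 0.6923, h₀ = 0.8062 rad.
Bracket: h₀ sin ϕ sin δ + cos ϕ cos δ sin h₀ = 0.8062×0.86777×-0.36856 + 0.49697×0.92960×0.72163 = -0.257843 + 0.333381 = 0.075538.
Q̄ = (S_0/π) × [bracket] = (1361/π) × 0.075538 = 32.72 W/m².

Q̄ ≈ 32.7 W/m²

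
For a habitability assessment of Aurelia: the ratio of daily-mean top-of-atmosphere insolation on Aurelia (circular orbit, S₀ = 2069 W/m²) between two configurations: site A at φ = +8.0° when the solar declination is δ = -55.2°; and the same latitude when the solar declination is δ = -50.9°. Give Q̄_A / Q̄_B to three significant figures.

Q̄_A / Q̄_B ≈ 0.856

— Configuration A (φ=+8.0°):
cos H₀ = −tan(+8.0°) tan(-55.200°) = 0.2022, H₀ = 1.3672 rad.
Bracket: H₀ sin φ sin δ + cos φ cos δ sin H₀ = 1.3672×0.13917×-0.82115 + 0.99027×0.57071×0.97934 = -0.156243 + 0.553481 = 0.397238.
Q̄ = (S₀/π) × [bracket] = (2069/π) × 0.397238 = 261.61 W/m².
— Configuration B (φ=+8.0°):
cos H₀ = −tan(+8.0°) tan(-50.900°) = 0.1729, H₀ = 1.3970 rad.
Bracket: H₀ sin φ sin δ + cos φ cos δ sin H₀ = 1.3970×0.13917×-0.77605 + 0.99027×0.63068×0.98493 = -0.150880 + 0.615132 = 0.464252.
Q̄ = (S₀/π) × [bracket] = (2069/π) × 0.464252 = 305.75 W/m².
Ratio Q̄_A / Q̄_B = 261.61 / 305.75 = 0.8556.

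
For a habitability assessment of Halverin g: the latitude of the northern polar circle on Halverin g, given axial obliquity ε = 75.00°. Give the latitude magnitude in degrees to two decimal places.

The polar circle is the lowest latitude that experiences at least one full rotation of continuous daylight at the northern-summer solstice; it lies at |ϕ| = 90° − ε = 90° − 75.00° = 15.00°.

15.00°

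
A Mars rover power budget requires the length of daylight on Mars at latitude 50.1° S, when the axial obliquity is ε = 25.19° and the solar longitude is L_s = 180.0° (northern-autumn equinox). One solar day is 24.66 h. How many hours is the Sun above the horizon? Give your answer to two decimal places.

Solar declination: sin δ = sin ε · sin L_s = sin 25.19° × sin 180.0° = 0.00000, so δ = +0.000°.
cos h₀ = −tan ϕ · tan δ = −tan(-50.1°) × tan(+0.000°) = 0.0000, so h₀ = 1.5708 rad = 90.00°.
Daylight = 2h₀/(2π) × 24.66 h = (1.5708/π) × 24.66 = 12.33 h.

12.33 h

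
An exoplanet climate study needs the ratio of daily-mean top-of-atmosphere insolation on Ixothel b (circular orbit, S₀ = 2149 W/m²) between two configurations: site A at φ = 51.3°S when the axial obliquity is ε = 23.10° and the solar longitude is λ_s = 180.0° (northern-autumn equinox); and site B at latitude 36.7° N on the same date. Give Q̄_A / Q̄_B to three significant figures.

Q̄_A / Q̄_B ≈ 0.780

— Configuration A (φ=-51.3°):
Solar declination: sin δ = sin ε · sin λ_s = sin 23.10° × sin 180.0° = 0.00000, so δ = +0.000°.
cos H₀ = −tan(-51.3°) tan(+0.000°) = 0.0000, H₀ = 1.5708 rad.
Bracket: H₀ sin φ sin δ + cos φ cos δ sin H₀ = 1.5708×-0.78043×0.00000 + 0.62524×1.00000×1.00000 = -0.000000 + 0.625240 = 0.625240.
Q̄ = (S₀/π) × [bracket] = (2149/π) × 0.625240 = 427.69 W/m².
— Configuration B (φ=+36.7°):
cos H₀ = −tan(+36.7°) tan(+0.000°) = -0.0000, H₀ = 1.5708 rad.
Bracket: H₀ sin φ sin δ + cos φ cos δ sin H₀ = 1.5708×0.59763×0.00000 + 0.80178×1.00000×1.00000 = 0.000000 + 0.801780 = 0.801780.
Q̄ = (S₀/π) × [bracket] = (2149/π) × 0.801780 = 548.46 W/m².
Ratio Q̄_A / Q̄_B = 427.69 / 548.46 = 0.7798.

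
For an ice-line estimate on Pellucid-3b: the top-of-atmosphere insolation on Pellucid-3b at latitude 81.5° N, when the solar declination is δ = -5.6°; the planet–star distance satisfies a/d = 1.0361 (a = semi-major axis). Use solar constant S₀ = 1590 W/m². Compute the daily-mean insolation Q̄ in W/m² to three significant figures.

cos H₀ = −tan(+81.5°) tan(-5.600°) = 0.6561, H₀ = 0.8552 rad.
Bracket: H₀ sin φ sin δ + cos φ cos δ sin H₀ = 0.8552×0.98902×-0.09758 + 0.14781×0.99523×0.75470 = -0.082534 + 0.111020 = 0.028486.
Inverse-square distance factor (a/d)² = 1.0361² = 1.073503.
Q̄ = (S₀/π) × 1.073503 × [bracket] = (1590/π) × 1.073503 × 0.028486 = 15.48 W/m².

Q̄ ≈ 15.5 W/m²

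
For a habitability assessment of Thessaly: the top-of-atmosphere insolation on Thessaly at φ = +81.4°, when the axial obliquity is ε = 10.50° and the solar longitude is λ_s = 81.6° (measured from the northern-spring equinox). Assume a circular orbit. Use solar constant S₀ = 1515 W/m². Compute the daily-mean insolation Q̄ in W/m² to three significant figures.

Solar declination: sin δ = sin ε · sin λ_s = sin 10.50° × sin 81.6° = 0.18028, so δ = +10.386°.
cos H₀ = −tan(+81.4°) tan(+10.386°) = -1.2119 ≤ −1 ⇒ polar day, H₀ = π.
Bracket: H₀ sin φ sin δ + cos φ cos δ sin H₀ = 3.1416×0.98876×0.18028 + 0.14954×0.98362×0.00000 = 0.560002 + 0.000000 = 0.560002.
Q̄ = (S₀/π) × [bracket] = (1515/π) × 0.560002 = 270.1 W/m².

Q̄ ≈ 270 W/m²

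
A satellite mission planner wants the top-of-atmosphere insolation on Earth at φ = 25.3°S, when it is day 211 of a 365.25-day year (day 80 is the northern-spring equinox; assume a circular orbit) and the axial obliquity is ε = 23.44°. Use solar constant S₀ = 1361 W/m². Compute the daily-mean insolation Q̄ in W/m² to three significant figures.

Solar longitude: λ_s = 360° × (211 − 80)/365.25 = 129.117°.
sin δ = sin 23.44° × sin 129.117° = 0.30863, so δ = +17.977°.
cos H₀ = −tan(-25.3°) tan(+17.977°) = 0.1534, H₀ = 1.4168 rad.
Bracket: H₀ sin φ sin δ + cos φ cos δ sin H₀ = 1.4168×-0.42736×0.30863 + 0.90408×0.95118×0.98817 = -0.186870 + 0.849770 = 0.662900.
Q̄ = (S₀/π) × [bracket] = (1361/π) × 0.662900 = 287.2 W/m².

Q̄ ≈ 287 W/m²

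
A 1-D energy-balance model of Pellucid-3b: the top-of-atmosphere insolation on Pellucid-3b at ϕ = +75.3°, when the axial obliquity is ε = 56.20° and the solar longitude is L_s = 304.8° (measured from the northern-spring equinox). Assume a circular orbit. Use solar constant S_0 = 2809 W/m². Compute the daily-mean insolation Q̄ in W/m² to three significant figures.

Q̄ ≈ 0.00 W/m²

Solar declination: sin δ = sin ε · sin L_s = sin 56.20° × sin 304.8° = -0.68236, so δ = -43.029°.
cos h₀ = −tan(+75.3°) tan(-43.029°) = 3.5581 ≥ 1 ⇒ polar night, h₀ = 0 and Q̄ = 0.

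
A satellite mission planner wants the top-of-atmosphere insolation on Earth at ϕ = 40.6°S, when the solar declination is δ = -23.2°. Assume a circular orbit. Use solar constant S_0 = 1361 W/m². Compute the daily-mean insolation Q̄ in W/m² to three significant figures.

cos h₀ = −tan(-40.6°) tan(-23.200°) = -0.3674, h₀ = 1.9470 rad.
Bracket: h₀ sin ϕ sin δ + cos ϕ cos δ sin h₀ = 1.9470×-0.65077×-0.39394 + 0.75927×0.91914×0.93008 = 0.499141 + 0.649080 = 1.148221.
Q̄ = (S_0/π) × [bracket] = (1361/π) × 1.148221 = 497.4 W/m².

Q̄ ≈ 497 W/m²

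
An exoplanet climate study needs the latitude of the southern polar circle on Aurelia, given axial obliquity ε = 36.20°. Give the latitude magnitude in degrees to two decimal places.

The polar circle is the lowest latitude that experiences at least one full rotation of continuous darkness at the northern-summer solstice; it lies at |φ| = 90° − ε = 90° − 36.20° = 53.80°.

53.80°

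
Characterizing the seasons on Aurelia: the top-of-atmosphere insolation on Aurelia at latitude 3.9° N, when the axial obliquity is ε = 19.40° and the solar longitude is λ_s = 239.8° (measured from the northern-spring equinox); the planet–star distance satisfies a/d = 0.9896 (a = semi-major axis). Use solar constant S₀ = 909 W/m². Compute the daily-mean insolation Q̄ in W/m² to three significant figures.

Solar declination: sin δ = sin ε · sin λ_s = sin 19.40° × sin 239.8° = -0.28708, so δ = -16.683°.
cos H₀ = −tan(+3.9°) tan(-16.683°) = 0.0204, H₀ = 1.5504 rad.
Bracket: H₀ sin φ sin δ + cos φ cos δ sin H₀ = 1.5504×0.06802×-0.28708 + 0.99768×0.95791×0.99979 = -0.030275 + 0.955487 = 0.925212.
Inverse-square distance factor (a/d)² = 0.9896² = 0.979308.
Q̄ = (S₀/π) × 0.979308 × [bracket] = (909/π) × 0.979308 × 0.925212 = 262.2 W/m².

Q̄ ≈ 262 W/m²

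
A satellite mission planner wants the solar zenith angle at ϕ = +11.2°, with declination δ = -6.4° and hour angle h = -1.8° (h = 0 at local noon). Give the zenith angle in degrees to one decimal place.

θ_z = 17.7°

cos θ_z = sin ϕ sin δ + cos ϕ cos δ cos h = -0.021651 + 0.974361 = 0.952710.
θ_z = arccos(0.952710) = 17.7°.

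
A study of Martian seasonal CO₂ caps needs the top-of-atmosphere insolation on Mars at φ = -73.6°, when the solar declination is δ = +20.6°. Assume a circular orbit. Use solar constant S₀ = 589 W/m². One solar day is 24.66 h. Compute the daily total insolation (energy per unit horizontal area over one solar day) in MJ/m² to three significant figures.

cos H₀ = −tan(-73.6°) tan(+20.600°) = 1.2771 ≥ 1 ⇒ polar night, H₀ = 0 and Q̄ = 0.
Daily total = Q̄ × 24.66 h × 3600 s/h = 0.00 MJ/m².

0.00 MJ/m²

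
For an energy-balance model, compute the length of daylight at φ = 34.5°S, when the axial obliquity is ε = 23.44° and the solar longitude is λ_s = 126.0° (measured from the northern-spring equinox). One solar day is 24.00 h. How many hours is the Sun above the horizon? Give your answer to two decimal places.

10.20 h

Solar declination: sin δ = sin ε · sin λ_s = sin 23.44° × sin 126.0° = 0.32182, so δ = +18.773°.
cos H₀ = −tan φ · tan δ = −tan(-34.5°) × tan(+18.773°) = 0.2336, so H₀ = 1.3350 rad = 76.49°.
Daylight = 2H₀/(2π) × 24.00 h = (1.3350/π) × 24.00 = 10.20 h.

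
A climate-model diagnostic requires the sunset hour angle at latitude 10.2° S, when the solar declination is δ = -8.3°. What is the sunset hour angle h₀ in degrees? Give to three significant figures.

cos h₀ = −tan ϕ · tan δ = −tan(-10.2°) × tan(-8.300°) = -0.0262, so h₀ = 1.5970 rad = 91.50°.

h₀ = 91.5°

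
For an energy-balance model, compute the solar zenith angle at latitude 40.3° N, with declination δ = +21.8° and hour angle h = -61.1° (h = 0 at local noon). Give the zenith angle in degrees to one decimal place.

θ_z = 54.4°

cos θ_z = sin φ sin δ + cos φ cos δ cos h = 0.240197 + 0.342225 = 0.582422.
θ_z = arccos(0.582422) = 54.4°.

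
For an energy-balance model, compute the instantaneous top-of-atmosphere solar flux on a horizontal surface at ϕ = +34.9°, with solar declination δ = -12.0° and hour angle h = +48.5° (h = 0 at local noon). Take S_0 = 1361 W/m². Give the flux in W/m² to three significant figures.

562 W/m²

cos θ_z = sin ϕ sin δ + cos ϕ cos δ cos h = -0.118956 + 0.531573 = 0.412617.
Flux = S_0 · cos θ_z = 1361 × 0.412617 = 561.6 W/m².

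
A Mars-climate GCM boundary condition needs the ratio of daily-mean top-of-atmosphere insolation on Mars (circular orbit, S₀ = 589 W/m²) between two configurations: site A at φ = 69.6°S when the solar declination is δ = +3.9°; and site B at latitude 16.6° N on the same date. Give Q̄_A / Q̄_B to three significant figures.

Q̄_A / Q̄_B ≈ 0.257

— Configuration A (φ=-69.6°):
cos H₀ = −tan(-69.6°) tan(+3.900°) = 0.1833, H₀ = 1.3864 rad.
Bracket: H₀ sin φ sin δ + cos φ cos δ sin H₀ = 1.3864×-0.93728×0.06802 + 0.34857×0.99768×0.98305 = -0.088388 + 0.341867 = 0.253479.
Q̄ = (S₀/π) × [bracket] = (589/π) × 0.253479 = 47.523 W/m².
— Configuration B (φ=+16.6°):
cos H₀ = −tan(+16.6°) tan(+3.900°) = -0.0203, H₀ = 1.5911 rad.
Bracket: H₀ sin φ sin δ + cos φ cos δ sin H₀ = 1.5911×0.28569×0.06802 + 0.95832×0.99768×0.99979 = 0.030919 + 0.955896 = 0.986815.
Q̄ = (S₀/π) × [bracket] = (589/π) × 0.986815 = 185.01 W/m².
Ratio Q̄_A / Q̄_B = 47.523 / 185.01 = 0.2569.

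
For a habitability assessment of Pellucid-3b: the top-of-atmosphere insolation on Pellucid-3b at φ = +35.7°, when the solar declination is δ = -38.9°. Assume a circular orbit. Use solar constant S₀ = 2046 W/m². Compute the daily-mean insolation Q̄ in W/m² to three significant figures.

Q̄ ≈ 108 W/m²

cos H₀ = −tan(+35.7°) tan(-38.900°) = 0.5798, H₀ = 0.9523 rad.
Bracket: H₀ sin φ sin δ + cos φ cos δ sin H₀ = 0.9523×0.58354×-0.62796 + 0.81208×0.77824×0.81475 = -0.348961 + 0.514916 = 0.165955.
Q̄ = (S₀/π) × [bracket] = (2046/π) × 0.165955 = 108.1 W/m².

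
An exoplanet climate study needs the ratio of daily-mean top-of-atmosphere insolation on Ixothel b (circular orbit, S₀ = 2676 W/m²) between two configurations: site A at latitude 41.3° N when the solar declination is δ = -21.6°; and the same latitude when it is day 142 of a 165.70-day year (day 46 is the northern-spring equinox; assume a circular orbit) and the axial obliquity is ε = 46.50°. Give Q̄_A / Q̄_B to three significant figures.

Q̄_A / Q̄_B ≈ 0.940

— Configuration A (φ=+41.3°):
cos H₀ = −tan(+41.3°) tan(-21.600°) = 0.3478, H₀ = 1.2155 rad.
Bracket: H₀ sin φ sin δ + cos φ cos δ sin H₀ = 1.2155×0.66000×-0.36812 + 0.75126×0.92978×0.93756 = -0.295317 + 0.654892 = 0.359575.
Q̄ = (S₀/π) × [bracket] = (2676/π) × 0.359575 = 306.28 W/m².
— Configuration B (φ=+41.3°):
Solar longitude: λ_s = 360° × (142 − 46)/165.70 = 208.570°.
sin δ = sin 46.50° × sin 208.570° = -0.34689, so δ = -20.297°.
cos H₀ = −tan(+41.3°) tan(-20.297°) = 0.3249, H₀ = 1.2399 rad.
Bracket: H₀ sin φ sin δ + cos φ cos δ sin H₀ = 1.2399×0.66000×-0.34689 + 0.75126×0.93790×0.94574 = -0.283872 + 0.666375 = 0.382503.
Q̄ = (S₀/π) × [bracket] = (2676/π) × 0.382503 = 325.82 W/m².
Ratio Q̄_A / Q̄_B = 306.28 / 325.82 = 0.9400.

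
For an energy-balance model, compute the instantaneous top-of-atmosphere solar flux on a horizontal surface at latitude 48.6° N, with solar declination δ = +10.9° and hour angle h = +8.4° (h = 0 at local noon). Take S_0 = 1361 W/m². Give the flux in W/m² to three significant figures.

cos θ_z = sin ϕ sin δ + cos ϕ cos δ cos h = 0.141843 + 0.642415 = 0.784258.
Flux = S_0 · cos θ_z = 1361 × 0.784258 = 1067 W/m².

1.07e+03 W/m²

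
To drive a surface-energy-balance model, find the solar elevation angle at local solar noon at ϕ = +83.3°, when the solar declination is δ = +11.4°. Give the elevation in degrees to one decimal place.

At local noon the hour angle is zero, so the zenith angle equals |ϕ − δ| = |+83.3° − (+11.400°)| = 71.900°.
Elevation = 90° − 71.900° = 18.1°.

18.1°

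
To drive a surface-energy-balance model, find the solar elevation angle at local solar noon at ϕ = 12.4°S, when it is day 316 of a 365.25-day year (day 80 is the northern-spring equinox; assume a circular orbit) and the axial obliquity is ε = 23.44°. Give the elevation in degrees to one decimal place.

Solar longitude: L_s = 360° × (316 − 80)/365.25 = 232.608°.
sin δ = sin 23.44° × sin 232.608° = -0.31604, so δ = -18.424°.
At local noon the hour angle is zero, so the zenith angle equals |ϕ − δ| = |-12.4° − (-18.424°)| = 6.024°.
Elevation = 90° − 6.024° = 84.0°.

84.0°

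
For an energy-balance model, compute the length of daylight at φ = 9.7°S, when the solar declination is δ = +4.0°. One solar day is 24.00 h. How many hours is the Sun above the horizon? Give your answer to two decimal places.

cos H₀ = −tan φ · tan δ = −tan(-9.7°) × tan(+4.000°) = 0.0120, so H₀ = 1.5588 rad = 89.32°.
Daylight = 2H₀/(2π) × 24.00 h = (1.5588/π) × 24.00 = 11.91 h.

11.91 h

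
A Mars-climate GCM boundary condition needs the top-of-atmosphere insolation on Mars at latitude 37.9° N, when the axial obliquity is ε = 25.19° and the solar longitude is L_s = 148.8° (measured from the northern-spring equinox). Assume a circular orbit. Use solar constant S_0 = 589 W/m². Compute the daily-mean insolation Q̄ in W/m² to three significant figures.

Q̄ ≈ 186 W/m²

Solar declination: sin δ = sin ε · sin L_s = sin 25.19° × sin 148.8° = 0.22048, so δ = +12.737°.
cos h₀ = −tan(+37.9°) tan(+12.737°) = -0.1760, h₀ = 1.7477 rad.
Bracket: h₀ sin ϕ sin δ + cos ϕ cos δ sin h₀ = 1.7477×0.61429×0.22048 + 0.78908×0.97539×0.98440 = 0.236706 + 0.757654 = 0.994360.
Q̄ = (S_0/π) × [bracket] = (589/π) × 0.994360 = 186.4 W/m².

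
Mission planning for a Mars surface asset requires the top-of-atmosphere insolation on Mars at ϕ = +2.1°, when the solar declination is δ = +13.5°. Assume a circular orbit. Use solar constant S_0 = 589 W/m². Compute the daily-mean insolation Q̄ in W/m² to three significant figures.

Q̄ ≈ 185 W/m²

cos h₀ = −tan(+2.1°) tan(+13.500°) = -0.0088, h₀ = 1.5796 rad.
Bracket: h₀ sin ϕ sin δ + cos ϕ cos δ sin h₀ = 1.5796×0.03664×0.23345 + 0.99933×0.97237×0.99996 = 0.013511 + 0.971680 = 0.985191.
Q̄ = (S_0/π) × [bracket] = (589/π) × 0.985191 = 184.7 W/m².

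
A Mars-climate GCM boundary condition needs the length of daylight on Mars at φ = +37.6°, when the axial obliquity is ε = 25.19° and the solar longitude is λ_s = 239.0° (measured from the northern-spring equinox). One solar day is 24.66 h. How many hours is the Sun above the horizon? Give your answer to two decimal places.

Solar declination: sin δ = sin ε · sin λ_s = sin 25.19° × sin 239.0° = -0.36483, so δ = -21.397°.
cos H₀ = −tan φ · tan δ = −tan(+37.6°) × tan(-21.397°) = 0.3018, so H₀ = 1.2643 rad = 72.44°.
Daylight = 2H₀/(2π) × 24.66 h = (1.2643/π) × 24.66 = 9.92 h.

9.92 h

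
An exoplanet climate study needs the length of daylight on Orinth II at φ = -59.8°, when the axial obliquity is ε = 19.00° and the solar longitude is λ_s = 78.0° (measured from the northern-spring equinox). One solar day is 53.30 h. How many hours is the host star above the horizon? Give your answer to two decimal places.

Solar declination: sin δ = sin ε · sin λ_s = sin 19.00° × sin 78.0° = 0.31845, so δ = +18.569°.
cos H₀ = −tan φ · tan δ = −tan(-59.8°) × tan(+18.569°) = 0.5772, so H₀ = 0.9555 rad = 54.75°.
Daylight = 2H₀/(2π) × 53.30 h = (0.9555/π) × 53.30 = 16.21 h.

16.21 h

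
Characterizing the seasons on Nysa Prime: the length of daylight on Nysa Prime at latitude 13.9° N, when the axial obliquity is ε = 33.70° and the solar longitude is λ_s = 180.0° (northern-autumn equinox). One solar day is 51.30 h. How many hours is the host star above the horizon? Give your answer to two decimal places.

25.65 h

Solar declination: sin δ = sin ε · sin λ_s = sin 33.70° × sin 180.0° = 0.00000, so δ = +0.000°.
cos H₀ = −tan φ · tan δ = −tan(+13.9°) × tan(+0.000°) = -0.0000, so H₀ = 1.5708 rad = 90.00°.
Daylight = 2H₀/(2π) × 51.30 h = (1.5708/π) × 51.30 = 25.65 h.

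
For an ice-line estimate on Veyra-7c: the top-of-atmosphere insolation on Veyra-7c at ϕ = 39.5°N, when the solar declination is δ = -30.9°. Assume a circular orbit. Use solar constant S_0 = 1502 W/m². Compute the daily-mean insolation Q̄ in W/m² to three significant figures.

cos h₀ = −tan(+39.5°) tan(-30.900°) = 0.4934, h₀ = 1.0549 rad.
Bracket: h₀ sin ϕ sin δ + cos ϕ cos δ sin h₀ = 1.0549×0.63608×-0.51354 + 0.77162×0.85806×0.86983 = -0.344586 + 0.575911 = 0.231325.
Q̄ = (S_0/π) × [bracket] = (1502/π) × 0.231325 = 110.6 W/m².

Q̄ ≈ 111 W/m²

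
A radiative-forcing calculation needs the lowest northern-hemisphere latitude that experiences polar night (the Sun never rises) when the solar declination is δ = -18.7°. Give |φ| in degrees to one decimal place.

|φ| = 71.3°

Polar night requires cos H₀ = −tan φ tan δ ≥ 1, i.e. tan φ tan δ ≤ −1.
The boundary is |tan φ| · |tan δ| = 1, so |φ| = 90° − |δ| = 90° − 18.7° = 71.3° in the northern hemisphere.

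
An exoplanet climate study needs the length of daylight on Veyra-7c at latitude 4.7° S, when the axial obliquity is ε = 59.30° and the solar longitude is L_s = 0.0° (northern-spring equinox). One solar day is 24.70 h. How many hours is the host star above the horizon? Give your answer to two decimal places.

12.35 h

Solar declination: sin δ = sin ε · sin L_s = sin 59.30° × sin 0.0° = 0.00000, so δ = +0.000°.
cos h₀ = −tan ϕ · tan δ = −tan(-4.7°) × tan(+0.000°) = 0.0000, so h₀ = 1.5708 rad = 90.00°.
Daylight = 2h₀/(2π) × 24.70 h = (1.5708/π) × 24.70 = 12.35 h.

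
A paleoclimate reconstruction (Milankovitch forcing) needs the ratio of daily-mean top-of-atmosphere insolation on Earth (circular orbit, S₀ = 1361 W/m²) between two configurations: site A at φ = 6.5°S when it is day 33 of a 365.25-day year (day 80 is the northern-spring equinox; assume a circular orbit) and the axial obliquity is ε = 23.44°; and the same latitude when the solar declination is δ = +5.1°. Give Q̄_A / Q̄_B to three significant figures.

Q̄_A / Q̄_B ≈ 1.03

— Configuration A (φ=-6.5°):
Solar longitude: λ_s = 360° × (33 − 80)/365.25 = -46.324°, i.e. -46.324° + 360° = 313.676°.
sin δ = sin 23.44° × sin 313.676° = -0.28771, so δ = -16.721°.
cos H₀ = −tan(-6.5°) tan(-16.721°) = -0.0342, H₀ = 1.6050 rad.
Bracket: H₀ sin φ sin δ + cos φ cos δ sin H₀ = 1.6050×-0.11320×-0.28771 + 0.99357×0.95772×0.99941 = 0.052273 + 0.951000 = 1.003273.
Q̄ = (S₀/π) × [bracket] = (1361/π) × 1.003273 = 434.64 W/m².
— Configuration B (φ=-6.5°):
cos H₀ = −tan(-6.5°) tan(+5.100°) = 0.0102, H₀ = 1.5606 rad.
Bracket: H₀ sin φ sin δ + cos φ cos δ sin H₀ = 1.5606×-0.11320×0.08889 + 0.99357×0.99604×0.99995 = -0.015703 + 0.989586 = 0.973883.
Q̄ = (S₀/π) × [bracket] = (1361/π) × 0.973883 = 421.91 W/m².
Ratio Q̄_A / Q̄_B = 434.64 / 421.91 = 1.030.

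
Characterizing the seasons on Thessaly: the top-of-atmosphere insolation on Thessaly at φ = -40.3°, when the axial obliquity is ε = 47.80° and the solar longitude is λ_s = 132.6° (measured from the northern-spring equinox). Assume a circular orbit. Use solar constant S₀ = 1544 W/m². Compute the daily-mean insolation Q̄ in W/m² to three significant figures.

Solar declination: sin δ = sin ε · sin λ_s = sin 47.80° × sin 132.6° = 0.54530, so δ = +33.045°.
cos H₀ = −tan(-40.3°) tan(+33.045°) = 0.5517, H₀ = 0.9864 rad.
Bracket: H₀ sin φ sin δ + cos φ cos δ sin H₀ = 0.9864×-0.64679×0.54530 + 0.76267×0.83824×0.83405 = -0.347898 + 0.533209 = 0.185311.
Q̄ = (S₀/π) × [bracket] = (1544/π) × 0.185311 = 91.07 W/m².

Q̄ ≈ 91.1 W/m²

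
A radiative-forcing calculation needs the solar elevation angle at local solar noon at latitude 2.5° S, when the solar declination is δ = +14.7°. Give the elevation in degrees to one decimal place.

72.8°

At local noon the hour angle is zero, so the zenith angle equals |ϕ − δ| = |-2.5° − (+14.700°)| = 17.200°.
Elevation = 90° − 17.200° = 72.8°.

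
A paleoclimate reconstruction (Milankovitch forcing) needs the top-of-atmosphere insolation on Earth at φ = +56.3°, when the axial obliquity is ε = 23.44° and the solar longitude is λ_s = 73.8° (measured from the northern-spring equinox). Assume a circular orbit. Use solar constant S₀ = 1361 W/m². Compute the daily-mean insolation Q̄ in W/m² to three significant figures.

Q̄ ≈ 483 W/m²

Solar declination: sin δ = sin ε · sin λ_s = sin 23.44° × sin 73.8° = 0.38199, so δ = +22.457°.
cos H₀ = −tan(+56.3°) tan(+22.457°) = -0.6198, H₀ = 2.2393 rad.
Bracket: H₀ sin φ sin δ + cos φ cos δ sin H₀ = 2.2393×0.83195×0.38199 + 0.55484×0.92416×0.78478 = 0.711642 + 0.402405 = 1.114047.
Q̄ = (S₀/π) × [bracket] = (1361/π) × 1.114047 = 482.6 W/m².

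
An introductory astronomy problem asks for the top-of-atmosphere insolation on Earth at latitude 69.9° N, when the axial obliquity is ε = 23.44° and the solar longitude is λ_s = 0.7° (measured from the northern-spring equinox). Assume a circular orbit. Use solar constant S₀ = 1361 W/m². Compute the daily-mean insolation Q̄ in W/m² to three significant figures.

Solar declination: sin δ = sin ε · sin λ_s = sin 23.44° × sin 0.7° = 0.00486, so δ = +0.278°.
cos H₀ = −tan(+69.9°) tan(+0.278°) = -0.0133, H₀ = 1.5841 rad.
Bracket: H₀ sin φ sin δ + cos φ cos δ sin H₀ = 1.5841×0.93909×0.00486 + 0.34366×0.99999×0.99991 = 0.007230 + 0.343626 = 0.350856.
Q̄ = (S₀/π) × [bracket] = (1361/π) × 0.350856 = 152.0 W/m².

Q̄ ≈ 152 W/m²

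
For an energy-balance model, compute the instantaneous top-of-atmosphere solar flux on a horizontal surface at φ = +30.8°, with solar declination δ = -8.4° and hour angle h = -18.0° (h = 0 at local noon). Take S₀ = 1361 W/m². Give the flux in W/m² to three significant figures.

998 W/m²

cos θ_z = sin φ sin δ + cos φ cos δ cos h = -0.074801 + 0.808156 = 0.733355.
Flux = S₀ · cos θ_z = 1361 × 0.733355 = 998.1 W/m².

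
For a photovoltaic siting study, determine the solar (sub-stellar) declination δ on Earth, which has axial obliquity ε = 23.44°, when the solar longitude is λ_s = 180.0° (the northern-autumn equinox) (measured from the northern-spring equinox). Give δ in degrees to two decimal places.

δ = +0.00°

sin δ = sin ε · sin λ_s = sin 23.44° × sin 180.0° = 0.000000.
δ = arcsin(0.000000) = +0.00°.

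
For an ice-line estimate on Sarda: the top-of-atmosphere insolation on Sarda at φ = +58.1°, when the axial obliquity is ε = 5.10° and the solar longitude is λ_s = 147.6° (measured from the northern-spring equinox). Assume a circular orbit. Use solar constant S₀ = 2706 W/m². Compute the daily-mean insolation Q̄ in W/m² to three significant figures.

Q̄ ≈ 511 W/m²

Solar declination: sin δ = sin ε · sin λ_s = sin 5.10° × sin 147.6° = 0.04763, so δ = +2.730°.
cos H₀ = −tan(+58.1°) tan(+2.730°) = -0.0766, H₀ = 1.6475 rad.
Bracket: H₀ sin φ sin δ + cos φ cos δ sin H₀ = 1.6475×0.84897×0.04763 + 0.52844×0.99886×0.99706 = 0.066619 + 0.526286 = 0.592905.
Q̄ = (S₀/π) × [bracket] = (2706/π) × 0.592905 = 510.7 W/m².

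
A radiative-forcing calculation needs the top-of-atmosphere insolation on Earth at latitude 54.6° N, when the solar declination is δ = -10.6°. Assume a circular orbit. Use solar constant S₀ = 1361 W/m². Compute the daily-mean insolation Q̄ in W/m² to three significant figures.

cos H₀ = −tan(+54.6°) tan(-10.600°) = 0.2633, H₀ = 1.3043 rad.
Bracket: H₀ sin φ sin δ + cos φ cos δ sin H₀ = 1.3043×0.81513×-0.18395 + 0.57928×0.98294×0.96470 = -0.195571 + 0.549298 = 0.353727.
Q̄ = (S₀/π) × [bracket] = (1361/π) × 0.353727 = 153.2 W/m².

Q̄ ≈ 153 W/m²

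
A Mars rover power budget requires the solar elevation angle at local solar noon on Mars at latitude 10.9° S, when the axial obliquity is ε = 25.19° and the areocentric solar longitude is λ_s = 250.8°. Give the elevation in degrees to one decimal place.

sin δ = sin 25.19° × sin 250.8° = -0.40195, so δ = -23.700°.
At local noon the hour angle is zero, so the zenith angle equals |φ − δ| = |-10.9° − (-23.700°)| = 12.800°.
Elevation = 90° − 12.800° = 77.2°.

77.2°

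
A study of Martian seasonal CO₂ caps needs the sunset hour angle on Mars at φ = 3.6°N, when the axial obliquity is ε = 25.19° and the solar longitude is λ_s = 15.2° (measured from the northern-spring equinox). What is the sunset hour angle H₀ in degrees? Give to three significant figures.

Solar declination: sin δ = sin ε · sin λ_s = sin 25.19° × sin 15.2° = 0.11159, so δ = +6.407°.
cos H₀ = −tan φ · tan δ = −tan(+3.6°) × tan(+6.407°) = -0.0071, so H₀ = 1.5779 rad = 90.40°.

H₀ = 90.4°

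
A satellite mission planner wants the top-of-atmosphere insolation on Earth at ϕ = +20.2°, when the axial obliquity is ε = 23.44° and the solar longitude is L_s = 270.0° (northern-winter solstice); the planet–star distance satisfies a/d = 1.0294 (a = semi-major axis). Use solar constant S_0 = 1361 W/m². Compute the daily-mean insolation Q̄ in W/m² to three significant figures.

Solar declination: sin δ = sin ε · sin L_s = sin 23.44° × sin 270.0° = -0.39779, so δ = -23.440°.
cos h₀ = −tan(+20.2°) tan(-23.440°) = 0.1595, h₀ = 1.4106 rad.
Bracket: h₀ sin ϕ sin δ + cos ϕ cos δ sin h₀ = 1.4106×0.34530×-0.39779 + 0.93849×0.91748×0.98719 = -0.193756 + 0.850016 = 0.656260.
Inverse-square distance factor (a/d)² = 1.0294² = 1.059664.
Q̄ = (S_0/π) × 1.059664 × [bracket] = (1361/π) × 1.059664 × 0.656260 = 301.3 W/m².

Q̄ ≈ 301 W/m²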